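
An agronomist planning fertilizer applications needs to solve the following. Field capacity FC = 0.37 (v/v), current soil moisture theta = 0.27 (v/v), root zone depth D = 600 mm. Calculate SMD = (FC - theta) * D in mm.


SMD = (FC - theta) * D
    = (0.37 - 0.27) * 600
    = 0.100 * 600
    = 60 mm


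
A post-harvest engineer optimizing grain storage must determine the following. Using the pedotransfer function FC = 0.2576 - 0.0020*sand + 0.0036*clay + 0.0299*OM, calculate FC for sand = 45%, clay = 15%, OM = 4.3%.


FC = 0.2576 - 0.0020*45 + 0.0036*15 + 0.0299*4.3
   = 0.2576 - 0.0900 + 0.0540 + 0.1286
   = 0.3502


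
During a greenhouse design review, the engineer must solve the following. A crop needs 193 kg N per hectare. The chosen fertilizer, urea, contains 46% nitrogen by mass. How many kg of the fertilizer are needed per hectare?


Rate = N_required / (N_content / 100)
     = 193 / (46 / 100)
     = 193 / 0.46
     = 419.57 kg/ha


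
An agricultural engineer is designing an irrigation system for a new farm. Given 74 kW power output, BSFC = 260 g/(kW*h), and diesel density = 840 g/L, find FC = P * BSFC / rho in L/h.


FC = P * BSFC / rho_fuel
   = 74 * 260 / 840
   = 19240 / 840
   = 22.90 L/h


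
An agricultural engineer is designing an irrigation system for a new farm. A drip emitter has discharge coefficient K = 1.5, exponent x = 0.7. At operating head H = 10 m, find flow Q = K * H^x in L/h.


Q = K * H^x
  = 1.5 * 10^0.7
  = 1.5 * 5.0119
  = 7.52 L/h


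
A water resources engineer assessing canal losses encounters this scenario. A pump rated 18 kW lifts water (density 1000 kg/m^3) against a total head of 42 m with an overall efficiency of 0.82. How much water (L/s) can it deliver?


Q = (P * 1000 * eta) / (rho * g * H)
  = (18 * 1000 * 0.82) / (1000 * 9.81 * 42)
  = 14760 / 412020
  = 0.03582 m^3/s = 35.82 L/s


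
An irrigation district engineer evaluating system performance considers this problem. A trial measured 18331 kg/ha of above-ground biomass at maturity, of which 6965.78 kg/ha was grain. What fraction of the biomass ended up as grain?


HI = grain_yield / biomass
   = 6965.78 / 18331
   = 0.38


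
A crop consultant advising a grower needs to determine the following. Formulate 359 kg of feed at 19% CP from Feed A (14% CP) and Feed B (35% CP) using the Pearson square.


parts_A = CP_b - target = 35 - 19 = 16
parts_B = target - CP_a = 19 - 14 = 5
total_parts = 16 + 5 = 21
Feed A = 359 * 16 / 21 = 273.52 kg
Feed B = 359 * 5 / 21 = 85.48 kg

273.52 kg


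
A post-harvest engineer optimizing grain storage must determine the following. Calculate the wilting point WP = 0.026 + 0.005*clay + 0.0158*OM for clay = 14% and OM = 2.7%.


WP = 0.026 + 0.005*14 + 0.0158*2.7
   = 0.026 + 0.0700 + 0.0427
   = 0.1387


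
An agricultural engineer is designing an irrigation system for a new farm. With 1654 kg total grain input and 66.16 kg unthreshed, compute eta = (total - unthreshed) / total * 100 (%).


eta = (total - unthreshed) / total * 100
    = (1654 - 66.16) / 1654 * 100
    = 1587.84 / 1654 * 100
    = 96%


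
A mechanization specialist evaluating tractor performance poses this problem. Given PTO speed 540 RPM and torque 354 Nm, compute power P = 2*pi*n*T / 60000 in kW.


P = 2*pi*n*T / 60000
  = 2*pi * 540 * 354 / 60000
  = 1201093.70 / 60000
  = 20.02 kW


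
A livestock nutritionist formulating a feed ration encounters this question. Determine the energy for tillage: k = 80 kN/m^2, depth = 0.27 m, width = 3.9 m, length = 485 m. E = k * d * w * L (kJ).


E = k * d * w * L
  = 80 * 0.27 * 3.9 * 485
  = 40856.40 kJ


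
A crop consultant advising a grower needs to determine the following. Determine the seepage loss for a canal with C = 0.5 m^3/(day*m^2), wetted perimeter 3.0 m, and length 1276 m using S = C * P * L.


S = C * P * L
  = 0.5 * 3.0 * 1276
  = 1914 m^3/day


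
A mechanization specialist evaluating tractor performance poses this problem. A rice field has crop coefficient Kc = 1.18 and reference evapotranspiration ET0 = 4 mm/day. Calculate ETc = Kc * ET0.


ETc = Kc * ET0
    = 1.18 * 4
    = 4.72 mm/day


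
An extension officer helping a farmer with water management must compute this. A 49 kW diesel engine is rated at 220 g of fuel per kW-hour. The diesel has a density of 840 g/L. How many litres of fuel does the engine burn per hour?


FC = P * BSFC / rho_fuel
   = 49 * 220 / 840
   = 10780 / 840
   = 12.83 L/h


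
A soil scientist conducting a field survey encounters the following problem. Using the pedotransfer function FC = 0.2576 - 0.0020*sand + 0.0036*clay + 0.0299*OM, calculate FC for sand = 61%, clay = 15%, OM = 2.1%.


FC = 0.2576 - 0.0020*61 + 0.0036*15 + 0.0299*2.1
   = 0.2576 - 0.1220 + 0.0540 + 0.0628
   = 0.2524


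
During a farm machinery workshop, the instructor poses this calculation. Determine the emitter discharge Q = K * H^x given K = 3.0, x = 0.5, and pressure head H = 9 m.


Q = K * H^x
  = 3.0 * 9^0.5
  = 3.0 * 3
  = 9 L/h


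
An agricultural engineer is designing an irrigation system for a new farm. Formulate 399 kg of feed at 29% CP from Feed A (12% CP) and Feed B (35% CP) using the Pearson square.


parts_A = CP_b - target = 35 - 29 = 6
parts_B = target - CP_a = 29 - 12 = 17
total_parts = 6 + 17 = 23
Feed A = 399 * 6 / 23 = 104.09 kg
Feed B = 399 * 17 / 23 = 294.91 kg

104.09 kg


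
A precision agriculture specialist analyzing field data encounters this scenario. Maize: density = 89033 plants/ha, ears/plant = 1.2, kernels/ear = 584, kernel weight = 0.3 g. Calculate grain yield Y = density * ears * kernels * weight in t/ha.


Y = density * ears * kernels * kw
  = 89033 * 1.2 * 584 * 0.3 g/ha
  = 18718297.92 g/ha
  = 18718.30 kg/ha = 18.72 t/ha


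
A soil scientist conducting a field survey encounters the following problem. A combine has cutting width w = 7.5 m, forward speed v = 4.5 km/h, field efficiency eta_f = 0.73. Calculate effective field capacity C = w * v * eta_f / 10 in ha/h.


C = w * v * eta_f / 10
  = 7.5 * 4.5 * 0.73 / 10
  = 24.64 / 10
  = 2.46 ha/h


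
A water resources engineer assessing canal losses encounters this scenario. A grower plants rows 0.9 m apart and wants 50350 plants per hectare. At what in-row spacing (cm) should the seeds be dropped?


spacing = 10000 / (row_sp * density)
        = 10000 / (0.9 * 50350)
        = 10000 / 45315
        = 0.22068 m = 22.07 cm


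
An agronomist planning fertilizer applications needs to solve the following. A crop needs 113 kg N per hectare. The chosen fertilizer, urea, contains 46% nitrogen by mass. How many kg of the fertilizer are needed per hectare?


Rate = N_required / (N_content / 100)
     = 113 / (46 / 100)
     = 113 / 0.46
     = 245.65 kg/ha


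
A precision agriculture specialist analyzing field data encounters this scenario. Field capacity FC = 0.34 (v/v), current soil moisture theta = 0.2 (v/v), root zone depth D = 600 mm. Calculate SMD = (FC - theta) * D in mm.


SMD = (FC - theta) * D
    = (0.34 - 0.2) * 600
    = 0.140 * 600
    = 84 mm


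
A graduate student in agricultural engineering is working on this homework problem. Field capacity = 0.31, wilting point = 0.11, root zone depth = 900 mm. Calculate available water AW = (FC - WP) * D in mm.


AW = (FC - WP) * D
   = (0.31 - 0.11) * 900
   = 0.20 * 900
   = 180 mm


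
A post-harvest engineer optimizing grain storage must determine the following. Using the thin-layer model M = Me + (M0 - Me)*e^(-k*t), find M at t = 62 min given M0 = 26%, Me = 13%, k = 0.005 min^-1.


M = Me + (M0 - Me) * e^(-k*t)
  = 13 + (26 - 13) * e^(-0.005*62)
  = 13 + 13 * e^(-0.310)
  = 13 + 13 * 0.73345
  = 13 + 9.5348
  = 22.53%


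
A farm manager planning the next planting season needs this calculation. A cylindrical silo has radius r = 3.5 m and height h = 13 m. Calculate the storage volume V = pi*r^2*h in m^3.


V = pi * r^2 * h
  = pi * 3.5^2 * 13
  = pi * 12.25 * 13
  = 500.30 m^3


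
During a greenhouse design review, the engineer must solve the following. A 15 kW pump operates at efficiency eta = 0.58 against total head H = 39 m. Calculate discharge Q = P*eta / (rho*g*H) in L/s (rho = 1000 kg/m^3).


Q = (P * 1000 * eta) / (rho * g * H)
  = (15 * 1000 * 0.58) / (1000 * 9.81 * 39)
  = 8700 / 382590
  = 0.02274 m^3/s = 22.74 L/s


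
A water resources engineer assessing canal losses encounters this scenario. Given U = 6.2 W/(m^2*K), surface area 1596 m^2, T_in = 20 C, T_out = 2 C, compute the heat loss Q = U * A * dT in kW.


dT = 20 - (2) = 18 K
Q = U * A * dT
  = 6.2 * 1596 * 18
  = 178113.60 W = 178.11 kW


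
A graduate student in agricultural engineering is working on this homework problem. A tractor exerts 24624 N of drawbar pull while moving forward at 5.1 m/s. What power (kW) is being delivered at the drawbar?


P = F * v / 1000
  = 24624 * 5.1 / 1000
  = 125582.40 / 1000
  = 125.58 kW


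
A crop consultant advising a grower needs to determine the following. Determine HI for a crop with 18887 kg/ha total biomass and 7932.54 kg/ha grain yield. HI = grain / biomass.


HI = grain_yield / biomass
   = 7932.54 / 18887
   = 0.42


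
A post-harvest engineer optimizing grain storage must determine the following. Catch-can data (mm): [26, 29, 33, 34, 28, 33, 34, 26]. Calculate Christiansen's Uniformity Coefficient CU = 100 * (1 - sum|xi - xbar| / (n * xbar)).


xbar = 243 / 8 = 30.375
sum|xi - xbar| = 25
CU = 100 * (1 - 25 / (8 * 30.375))
   = 100 * (1 - 0.1029)
   = 89.71%


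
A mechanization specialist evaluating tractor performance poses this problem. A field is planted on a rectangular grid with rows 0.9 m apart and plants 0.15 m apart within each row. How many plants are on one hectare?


D = 10000 / (row_sp * plant_sp)
  = 10000 / (0.9 * 0.15)
  = 10000 / 0.1350
  = 74074.07 plants/ha


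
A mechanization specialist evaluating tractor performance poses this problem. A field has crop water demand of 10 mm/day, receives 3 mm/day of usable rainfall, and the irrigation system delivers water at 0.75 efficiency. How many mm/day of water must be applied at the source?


IWR = (ETc - Pe) / Ea
    = (10 - 3) / 0.75
    = 7 / 0.75
    = 9.33 mm/day


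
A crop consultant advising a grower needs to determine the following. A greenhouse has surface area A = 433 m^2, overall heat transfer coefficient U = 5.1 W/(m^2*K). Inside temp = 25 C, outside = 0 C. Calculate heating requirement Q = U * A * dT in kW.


dT = 25 - (0) = 25 K
Q = U * A * dT
  = 5.1 * 433 * 25
  = 55207.50 W = 55.21 kW


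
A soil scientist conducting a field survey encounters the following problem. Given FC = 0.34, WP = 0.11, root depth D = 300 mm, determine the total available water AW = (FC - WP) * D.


AW = (FC - WP) * D
   = (0.34 - 0.11) * 300
   = 0.23 * 300
   = 69 mm


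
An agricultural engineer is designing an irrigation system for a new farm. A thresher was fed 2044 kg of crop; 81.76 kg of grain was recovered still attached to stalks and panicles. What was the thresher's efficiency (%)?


eta = (total - unthreshed) / total * 100
    = (2044 - 81.76) / 2044 * 100
    = 1962.24 / 2044 * 100
    = 96%


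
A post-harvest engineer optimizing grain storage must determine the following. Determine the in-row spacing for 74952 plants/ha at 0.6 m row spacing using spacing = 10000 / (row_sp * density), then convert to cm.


spacing = 10000 / (row_sp * density)
        = 10000 / (0.6 * 74952)
        = 10000 / 44971.20
        = 0.22236 m = 22.24 cm


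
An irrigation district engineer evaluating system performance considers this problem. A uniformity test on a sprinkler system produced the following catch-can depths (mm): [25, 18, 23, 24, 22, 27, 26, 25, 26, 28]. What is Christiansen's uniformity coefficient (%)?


xbar = 244 / 10 = 24.400
sum|xi - xbar| = 21.200
CU = 100 * (1 - 21.200 / (10 * 24.400))
   = 100 * (1 - 0.0869)
   = 91.31%


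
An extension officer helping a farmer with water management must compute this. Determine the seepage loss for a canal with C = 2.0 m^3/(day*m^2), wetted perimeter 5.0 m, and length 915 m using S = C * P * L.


S = C * P * L
  = 2.0 * 5.0 * 915
  = 9150 m^3/day


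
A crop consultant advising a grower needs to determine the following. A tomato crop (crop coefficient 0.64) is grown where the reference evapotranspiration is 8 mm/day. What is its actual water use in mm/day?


ETc = Kc * ET0
    = 0.64 * 8
    = 5.12 mm/day


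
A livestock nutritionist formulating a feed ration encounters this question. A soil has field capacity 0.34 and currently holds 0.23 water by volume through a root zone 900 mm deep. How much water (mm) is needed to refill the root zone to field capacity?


SMD = (FC - theta) * D
    = (0.34 - 0.23) * 900
    = 0.110 * 900
    = 99 mm


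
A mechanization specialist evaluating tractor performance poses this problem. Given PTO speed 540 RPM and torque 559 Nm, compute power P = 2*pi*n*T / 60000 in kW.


P = 2*pi*n*T / 60000
  = 2*pi * 540 * 559 / 60000
  = 1896642.32 / 60000
  = 31.61 kW


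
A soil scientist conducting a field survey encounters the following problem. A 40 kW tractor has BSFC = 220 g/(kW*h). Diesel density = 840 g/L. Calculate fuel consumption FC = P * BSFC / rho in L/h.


FC = P * BSFC / rho_fuel
   = 40 * 220 / 840
   = 8800 / 840
   = 10.48 L/h


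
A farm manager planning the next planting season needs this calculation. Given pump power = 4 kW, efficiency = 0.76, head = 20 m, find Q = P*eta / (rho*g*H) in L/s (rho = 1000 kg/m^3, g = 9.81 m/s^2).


Q = (P * 1000 * eta) / (rho * g * H)
  = (4 * 1000 * 0.76) / (1000 * 9.81 * 20)
  = 3040 / 196200
  = 0.01549 m^3/s = 15.49 L/s


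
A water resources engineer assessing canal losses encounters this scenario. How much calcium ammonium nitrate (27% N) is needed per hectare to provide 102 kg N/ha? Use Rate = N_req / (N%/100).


Rate = N_required / (N_content / 100)
     = 102 / (27 / 100)
     = 102 / 0.27
     = 377.78 kg/ha


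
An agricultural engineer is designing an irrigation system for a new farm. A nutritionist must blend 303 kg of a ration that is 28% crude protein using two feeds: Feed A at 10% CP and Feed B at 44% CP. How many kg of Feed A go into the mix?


parts_A = CP_b - target = 44 - 28 = 16
parts_B = target - CP_a = 28 - 10 = 18
total_parts = 16 + 18 = 34
Feed A = 303 * 16 / 34 = 142.59 kg
Feed B = 303 * 18 / 34 = 160.41 kg

142.59 kg


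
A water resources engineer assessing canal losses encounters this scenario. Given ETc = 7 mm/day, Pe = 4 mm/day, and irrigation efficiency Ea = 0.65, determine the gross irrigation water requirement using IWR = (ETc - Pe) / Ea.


IWR = (ETc - Pe) / Ea
    = (7 - 4) / 0.65
    = 3 / 0.65
    = 4.62 mm/day


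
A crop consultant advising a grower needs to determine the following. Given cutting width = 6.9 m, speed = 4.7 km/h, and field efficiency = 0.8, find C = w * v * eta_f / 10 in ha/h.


C = w * v * eta_f / 10
  = 6.9 * 4.7 * 0.8 / 10
  = 25.94 / 10
  = 2.59 ha/h


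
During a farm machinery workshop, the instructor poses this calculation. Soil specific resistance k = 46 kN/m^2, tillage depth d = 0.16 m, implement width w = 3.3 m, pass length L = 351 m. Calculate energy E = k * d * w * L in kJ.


E = k * d * w * L
  = 46 * 0.16 * 3.3 * 351
  = 8525.09 kJ


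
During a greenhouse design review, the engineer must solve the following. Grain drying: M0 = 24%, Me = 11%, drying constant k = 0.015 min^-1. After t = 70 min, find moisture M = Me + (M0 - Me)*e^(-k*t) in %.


M = Me + (M0 - Me) * e^(-k*t)
  = 11 + (24 - 11) * e^(-0.015*70)
  = 11 + 13 * e^(-1.050)
  = 11 + 13 * 0.34994
  = 11 + 4.5492
  = 15.55%


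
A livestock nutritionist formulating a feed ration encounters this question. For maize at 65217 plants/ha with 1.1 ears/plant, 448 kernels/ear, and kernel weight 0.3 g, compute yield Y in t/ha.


Y = density * ears * kernels * kw
  = 65217 * 1.1 * 448 * 0.3 g/ha
  = 9641681.28 g/ha
  = 9641.68 kg/ha = 9.64 t/ha


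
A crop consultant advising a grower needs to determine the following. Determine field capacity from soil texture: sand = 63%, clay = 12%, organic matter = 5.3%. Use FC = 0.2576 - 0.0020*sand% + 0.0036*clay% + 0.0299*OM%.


FC = 0.2576 - 0.0020*63 + 0.0036*12 + 0.0299*5.3
   = 0.2576 - 0.1260 + 0.0432 + 0.1585
   = 0.3333


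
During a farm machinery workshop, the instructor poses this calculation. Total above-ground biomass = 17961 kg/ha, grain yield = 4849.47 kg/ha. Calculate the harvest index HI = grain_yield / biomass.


HI = grain_yield / biomass
   = 4849.47 / 17961
   = 0.27


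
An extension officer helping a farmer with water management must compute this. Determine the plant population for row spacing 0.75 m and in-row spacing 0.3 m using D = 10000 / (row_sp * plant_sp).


D = 10000 / (row_sp * plant_sp)
  = 10000 / (0.75 * 0.3)
  = 10000 / 0.2250
  = 44444.44 plants/ha


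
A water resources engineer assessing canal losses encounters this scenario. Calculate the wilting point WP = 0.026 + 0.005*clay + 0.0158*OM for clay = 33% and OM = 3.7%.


WP = 0.026 + 0.005*33 + 0.0158*3.7
   = 0.026 + 0.1650 + 0.0585
   = 0.2495


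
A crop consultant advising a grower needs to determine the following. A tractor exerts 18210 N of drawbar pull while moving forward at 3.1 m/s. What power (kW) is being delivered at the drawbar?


P = F * v / 1000
  = 18210 * 3.1 / 1000
  = 56451 / 1000
  = 56.45 kW


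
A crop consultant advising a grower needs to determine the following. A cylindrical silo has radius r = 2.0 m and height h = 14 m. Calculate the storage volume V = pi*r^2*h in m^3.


V = pi * r^2 * h
  = pi * 2.0^2 * 14
  = pi * 4 * 14
  = 175.93 m^3


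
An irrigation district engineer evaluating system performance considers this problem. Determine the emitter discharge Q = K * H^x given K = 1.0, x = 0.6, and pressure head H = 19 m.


Q = K * H^x
  = 1.0 * 19^0.6
  = 1.0 * 5.8513
  = 5.85 L/h


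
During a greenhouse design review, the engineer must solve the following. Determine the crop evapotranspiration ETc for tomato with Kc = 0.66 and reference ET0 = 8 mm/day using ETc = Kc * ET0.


ETc = Kc * ET0
    = 0.66 * 8
    = 5.28 mm/day


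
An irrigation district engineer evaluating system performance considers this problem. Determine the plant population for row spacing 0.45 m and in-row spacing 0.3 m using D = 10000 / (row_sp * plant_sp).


D = 10000 / (row_sp * plant_sp)
  = 10000 / (0.45 * 0.3)
  = 10000 / 0.1350
  = 74074.07 plants/ha


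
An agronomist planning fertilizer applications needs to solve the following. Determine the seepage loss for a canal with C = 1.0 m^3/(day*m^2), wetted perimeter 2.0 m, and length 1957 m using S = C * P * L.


S = C * P * L
  = 1.0 * 2.0 * 1957
  = 3914 m^3/day


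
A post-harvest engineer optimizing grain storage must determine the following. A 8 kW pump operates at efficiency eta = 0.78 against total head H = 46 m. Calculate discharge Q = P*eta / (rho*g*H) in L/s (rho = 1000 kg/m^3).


Q = (P * 1000 * eta) / (rho * g * H)
  = (8 * 1000 * 0.78) / (1000 * 9.81 * 46)
  = 6240 / 451260
  = 0.01383 m^3/s = 13.83 L/s


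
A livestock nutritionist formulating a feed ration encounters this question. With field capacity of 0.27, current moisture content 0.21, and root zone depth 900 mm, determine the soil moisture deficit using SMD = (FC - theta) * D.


SMD = (FC - theta) * D
    = (0.27 - 0.21) * 900
    = 0.060 * 900
    = 54 mm


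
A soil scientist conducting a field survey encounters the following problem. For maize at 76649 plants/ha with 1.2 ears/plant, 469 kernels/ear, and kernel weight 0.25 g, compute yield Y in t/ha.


Y = density * ears * kernels * kw
  = 76649 * 1.2 * 469 * 0.25 g/ha
  = 10784514.30 g/ha
  = 10784.51 kg/ha = 10.78 t/ha


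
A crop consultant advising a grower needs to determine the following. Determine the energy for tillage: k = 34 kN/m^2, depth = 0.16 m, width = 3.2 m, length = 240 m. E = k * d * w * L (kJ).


E = k * d * w * L
  = 34 * 0.16 * 3.2 * 240
  = 4177.92 kJ


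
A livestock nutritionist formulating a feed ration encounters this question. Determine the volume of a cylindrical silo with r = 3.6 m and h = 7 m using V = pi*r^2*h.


V = pi * r^2 * h
  = pi * 3.6^2 * 7
  = pi * 12.96 * 7
  = 285.01 m^3


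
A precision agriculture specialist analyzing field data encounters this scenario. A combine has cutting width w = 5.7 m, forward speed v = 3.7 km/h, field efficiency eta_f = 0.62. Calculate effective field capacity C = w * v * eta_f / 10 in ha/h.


C = w * v * eta_f / 10
  = 5.7 * 3.7 * 0.62 / 10
  = 13.08 / 10
  = 1.31 ha/h


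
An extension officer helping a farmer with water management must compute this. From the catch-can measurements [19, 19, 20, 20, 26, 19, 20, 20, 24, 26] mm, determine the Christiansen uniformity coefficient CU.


xbar = 213 / 10 = 21.300
sum|xi - xbar| = 24.200
CU = 100 * (1 - 24.200 / (10 * 21.300))
   = 100 * (1 - 0.1136)
   = 88.64%


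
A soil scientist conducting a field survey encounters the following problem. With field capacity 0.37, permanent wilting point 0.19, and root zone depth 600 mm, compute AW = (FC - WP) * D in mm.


AW = (FC - WP) * D
   = (0.37 - 0.19) * 600
   = 0.18 * 600
   = 108 mm


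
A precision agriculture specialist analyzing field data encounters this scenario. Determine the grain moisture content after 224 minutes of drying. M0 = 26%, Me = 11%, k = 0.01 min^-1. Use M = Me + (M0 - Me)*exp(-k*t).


M = Me + (M0 - Me) * e^(-k*t)
  = 11 + (26 - 11) * e^(-0.01*224)
  = 11 + 15 * e^(-2.240)
  = 11 + 15 * 0.10646
  = 11 + 1.5969
  = 12.60%


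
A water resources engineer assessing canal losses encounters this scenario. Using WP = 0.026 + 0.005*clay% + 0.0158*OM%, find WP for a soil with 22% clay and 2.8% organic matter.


WP = 0.026 + 0.005*22 + 0.0158*2.8
   = 0.026 + 0.1100 + 0.0442
   = 0.1802


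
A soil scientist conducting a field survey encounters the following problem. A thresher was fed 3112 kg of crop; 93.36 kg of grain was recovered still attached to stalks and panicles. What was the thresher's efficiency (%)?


eta = (total - unthreshed) / total * 100
    = (3112 - 93.36) / 3112 * 100
    = 3018.64 / 3112 * 100
    = 97%


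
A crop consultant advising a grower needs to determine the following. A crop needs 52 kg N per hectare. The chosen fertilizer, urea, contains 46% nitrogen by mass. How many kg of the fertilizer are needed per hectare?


Rate = N_required / (N_content / 100)
     = 52 / (46 / 100)
     = 52 / 0.46
     = 113.04 kg/ha


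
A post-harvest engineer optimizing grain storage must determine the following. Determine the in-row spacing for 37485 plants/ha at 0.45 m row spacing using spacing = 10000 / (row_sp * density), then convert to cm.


spacing = 10000 / (row_sp * density)
        = 10000 / (0.45 * 37485)
        = 10000 / 16868.25
        = 0.59283 m = 59.28 cm


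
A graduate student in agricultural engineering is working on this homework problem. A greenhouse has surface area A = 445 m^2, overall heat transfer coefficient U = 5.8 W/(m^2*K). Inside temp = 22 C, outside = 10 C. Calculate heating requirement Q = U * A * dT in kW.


dT = 22 - (10) = 12 K
Q = U * A * dT
  = 5.8 * 445 * 12
  = 30972 W = 30.97 kW


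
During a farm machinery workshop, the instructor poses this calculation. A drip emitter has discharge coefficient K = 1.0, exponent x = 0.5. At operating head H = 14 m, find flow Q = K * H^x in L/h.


Q = K * H^x
  = 1.0 * 14^0.5
  = 1.0 * 3.7417
  = 3.74 L/h


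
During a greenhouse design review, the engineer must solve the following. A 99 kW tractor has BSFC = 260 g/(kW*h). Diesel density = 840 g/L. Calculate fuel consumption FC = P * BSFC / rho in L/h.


FC = P * BSFC / rho_fuel
   = 99 * 260 / 840
   = 25740 / 840
   = 30.64 L/h


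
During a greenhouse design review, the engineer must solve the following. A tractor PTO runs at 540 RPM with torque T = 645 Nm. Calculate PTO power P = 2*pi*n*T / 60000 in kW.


P = 2*pi*n*T / 60000
  = 2*pi * 540 * 645 / 60000
  = 2188433.44 / 60000
  = 36.47 kW


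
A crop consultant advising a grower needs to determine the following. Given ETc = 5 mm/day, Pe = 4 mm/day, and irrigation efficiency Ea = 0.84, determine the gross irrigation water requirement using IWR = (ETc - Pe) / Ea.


IWR = (ETc - Pe) / Ea
    = (5 - 4) / 0.84
    = 1 / 0.84
    = 1.19 mm/day


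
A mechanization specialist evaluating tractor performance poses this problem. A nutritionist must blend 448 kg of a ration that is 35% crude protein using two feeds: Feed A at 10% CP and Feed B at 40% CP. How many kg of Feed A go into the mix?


parts_A = CP_b - target = 40 - 35 = 5
parts_B = target - CP_a = 35 - 10 = 25
total_parts = 5 + 25 = 30
Feed A = 448 * 5 / 30 = 74.67 kg
Feed B = 448 * 25 / 30 = 373.33 kg

74.67 kg


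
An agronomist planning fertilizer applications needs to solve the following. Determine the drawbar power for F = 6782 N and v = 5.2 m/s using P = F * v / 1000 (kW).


P = F * v / 1000
  = 6782 * 5.2 / 1000
  = 35266.40 / 1000
  = 35.27 kW


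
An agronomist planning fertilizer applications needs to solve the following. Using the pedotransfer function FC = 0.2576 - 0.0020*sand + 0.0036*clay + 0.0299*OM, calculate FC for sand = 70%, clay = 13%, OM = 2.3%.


FC = 0.2576 - 0.0020*70 + 0.0036*13 + 0.0299*2.3
   = 0.2576 - 0.1400 + 0.0468 + 0.0688
   = 0.2332


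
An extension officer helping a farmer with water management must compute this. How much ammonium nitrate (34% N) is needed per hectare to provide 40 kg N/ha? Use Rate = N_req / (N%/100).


Rate = N_required / (N_content / 100)
     = 40 / (34 / 100)
     = 40 / 0.34
     = 117.65 kg/ha


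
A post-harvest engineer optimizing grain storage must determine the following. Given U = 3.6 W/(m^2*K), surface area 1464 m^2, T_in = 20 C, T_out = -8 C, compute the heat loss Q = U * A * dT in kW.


dT = 20 - (-8) = 28 K
Q = U * A * dT
  = 3.6 * 1464 * 28
  = 147571.20 W = 147.57 kW


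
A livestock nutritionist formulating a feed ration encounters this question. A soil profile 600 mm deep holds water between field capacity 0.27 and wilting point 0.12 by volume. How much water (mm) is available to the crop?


AW = (FC - WP) * D
   = (0.27 - 0.12) * 600
   = 0.15 * 600
   = 90 mm


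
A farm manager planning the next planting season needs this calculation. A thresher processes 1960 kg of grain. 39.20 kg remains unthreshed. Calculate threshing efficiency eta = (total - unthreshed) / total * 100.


eta = (total - unthreshed) / total * 100
    = (1960 - 39.20) / 1960 * 100
    = 1920.80 / 1960 * 100
    = 98%


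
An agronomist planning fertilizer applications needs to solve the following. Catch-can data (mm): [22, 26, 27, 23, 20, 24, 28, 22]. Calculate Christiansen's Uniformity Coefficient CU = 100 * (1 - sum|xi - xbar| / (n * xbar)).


xbar = 192 / 8 = 24
sum|xi - xbar| = 18
CU = 100 * (1 - 18 / (8 * 24))
   = 100 * (1 - 0.0938)
   = 90.63%


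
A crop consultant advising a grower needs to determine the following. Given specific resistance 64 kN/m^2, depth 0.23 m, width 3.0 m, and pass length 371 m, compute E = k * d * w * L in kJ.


E = k * d * w * L
  = 64 * 0.23 * 3.0 * 371
  = 16383.36 kJ


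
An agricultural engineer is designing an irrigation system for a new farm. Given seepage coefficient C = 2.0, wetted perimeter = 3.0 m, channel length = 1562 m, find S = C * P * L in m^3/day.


S = C * P * L
  = 2.0 * 3.0 * 1562
  = 9372 m^3/day


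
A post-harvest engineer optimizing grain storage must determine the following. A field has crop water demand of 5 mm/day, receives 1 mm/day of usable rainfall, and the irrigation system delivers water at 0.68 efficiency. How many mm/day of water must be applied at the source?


IWR = (ETc - Pe) / Ea
    = (5 - 1) / 0.68
    = 4 / 0.68
    = 5.88 mm/day


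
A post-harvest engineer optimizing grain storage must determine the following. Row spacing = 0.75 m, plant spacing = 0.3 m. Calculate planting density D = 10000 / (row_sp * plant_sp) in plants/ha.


D = 10000 / (row_sp * plant_sp)
  = 10000 / (0.75 * 0.3)
  = 10000 / 0.2250
  = 44444.44 plants/ha


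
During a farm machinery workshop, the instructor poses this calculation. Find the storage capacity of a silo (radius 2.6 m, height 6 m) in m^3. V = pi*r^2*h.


V = pi * r^2 * h
  = pi * 2.6^2 * 6
  = pi * 6.76 * 6
  = 127.42 m^3


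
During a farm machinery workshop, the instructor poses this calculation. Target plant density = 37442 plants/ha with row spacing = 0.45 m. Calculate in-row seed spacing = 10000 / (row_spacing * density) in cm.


spacing = 10000 / (row_sp * density)
        = 10000 / (0.45 * 37442)
        = 10000 / 16848.90
        = 0.59351 m = 59.35 cm


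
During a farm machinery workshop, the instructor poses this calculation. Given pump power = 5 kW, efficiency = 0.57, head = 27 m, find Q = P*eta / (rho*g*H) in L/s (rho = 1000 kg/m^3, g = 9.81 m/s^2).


Q = (P * 1000 * eta) / (rho * g * H)
  = (5 * 1000 * 0.57) / (1000 * 9.81 * 27)
  = 2850 / 264870
  = 0.01076 m^3/s = 10.76 L/s


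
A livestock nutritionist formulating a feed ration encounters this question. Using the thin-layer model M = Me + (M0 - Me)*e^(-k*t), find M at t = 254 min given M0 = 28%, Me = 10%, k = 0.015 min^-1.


M = Me + (M0 - Me) * e^(-k*t)
  = 10 + (28 - 10) * e^(-0.015*254)
  = 10 + 18 * e^(-3.810)
  = 10 + 18 * 0.02215
  = 10 + 0.3987
  = 10.40%


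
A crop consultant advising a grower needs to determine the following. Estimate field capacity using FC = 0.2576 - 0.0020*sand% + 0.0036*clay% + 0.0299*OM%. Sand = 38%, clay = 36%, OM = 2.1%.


FC = 0.2576 - 0.0020*38 + 0.0036*36 + 0.0299*2.1
   = 0.2576 - 0.0760 + 0.1296 + 0.0628
   = 0.3740


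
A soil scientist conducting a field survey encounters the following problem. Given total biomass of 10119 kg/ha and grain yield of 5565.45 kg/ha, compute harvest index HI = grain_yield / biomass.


HI = grain_yield / biomass
   = 5565.45 / 10119
   = 0.55


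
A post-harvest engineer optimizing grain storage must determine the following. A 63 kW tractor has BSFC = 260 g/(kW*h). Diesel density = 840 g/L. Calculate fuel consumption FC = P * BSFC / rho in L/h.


FC = P * BSFC / rho_fuel
   = 63 * 260 / 840
   = 16380 / 840
   = 19.50 L/h


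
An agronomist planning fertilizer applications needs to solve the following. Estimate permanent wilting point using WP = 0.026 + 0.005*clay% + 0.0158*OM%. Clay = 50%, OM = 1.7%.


WP = 0.026 + 0.005*50 + 0.0158*1.7
   = 0.026 + 0.2500 + 0.0269
   = 0.3029


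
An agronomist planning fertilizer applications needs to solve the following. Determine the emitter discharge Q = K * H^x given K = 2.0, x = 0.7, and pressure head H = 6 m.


Q = K * H^x
  = 2.0 * 6^0.7
  = 2.0 * 3.5051
  = 7.01 L/h


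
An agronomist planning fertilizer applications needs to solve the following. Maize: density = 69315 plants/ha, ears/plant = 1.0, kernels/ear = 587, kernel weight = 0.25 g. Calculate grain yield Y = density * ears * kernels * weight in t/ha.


Y = density * ears * kernels * kw
  = 69315 * 1.0 * 587 * 0.25 g/ha
  = 10171976.25 g/ha
  = 10171.98 kg/ha = 10.17 t/ha


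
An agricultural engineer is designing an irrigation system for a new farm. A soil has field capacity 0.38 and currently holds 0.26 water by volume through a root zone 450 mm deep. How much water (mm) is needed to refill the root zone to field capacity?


SMD = (FC - theta) * D
    = (0.38 - 0.26) * 450
    = 0.120 * 450
    = 54 mm


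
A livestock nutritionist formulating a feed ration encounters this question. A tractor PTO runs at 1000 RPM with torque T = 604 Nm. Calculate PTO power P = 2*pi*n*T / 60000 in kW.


P = 2*pi*n*T / 60000
  = 2*pi * 1000 * 604 / 60000
  = 3795043.93 / 60000
  = 63.25 kW


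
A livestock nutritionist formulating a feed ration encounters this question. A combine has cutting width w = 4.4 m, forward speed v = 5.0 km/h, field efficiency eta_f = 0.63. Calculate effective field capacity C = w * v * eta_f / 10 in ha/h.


C = w * v * eta_f / 10
  = 4.4 * 5.0 * 0.63 / 10
  = 13.86 / 10
  = 1.39 ha/h


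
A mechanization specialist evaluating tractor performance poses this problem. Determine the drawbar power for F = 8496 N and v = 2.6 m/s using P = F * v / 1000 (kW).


P = F * v / 1000
  = 8496 * 2.6 / 1000
  = 22089.60 / 1000
  = 22.09 kW


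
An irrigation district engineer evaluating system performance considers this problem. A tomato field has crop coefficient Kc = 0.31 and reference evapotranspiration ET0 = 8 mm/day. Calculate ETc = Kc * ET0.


ETc = Kc * ET0
    = 0.31 * 8
    = 2.48 mm/day


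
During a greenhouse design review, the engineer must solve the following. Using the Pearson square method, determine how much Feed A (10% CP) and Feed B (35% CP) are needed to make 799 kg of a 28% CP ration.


parts_A = CP_b - target = 35 - 28 = 7
parts_B = target - CP_a = 28 - 10 = 18
total_parts = 7 + 18 = 25
Feed A = 799 * 7 / 25 = 223.72 kg
Feed B = 799 * 18 / 25 = 575.28 kg

223.72 kg


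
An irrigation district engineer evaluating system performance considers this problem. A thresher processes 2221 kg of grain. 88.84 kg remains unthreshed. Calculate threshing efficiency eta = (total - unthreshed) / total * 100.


eta = (total - unthreshed) / total * 100
    = (2221 - 88.84) / 2221 * 100
    = 2132.16 / 2221 * 100
    = 96%


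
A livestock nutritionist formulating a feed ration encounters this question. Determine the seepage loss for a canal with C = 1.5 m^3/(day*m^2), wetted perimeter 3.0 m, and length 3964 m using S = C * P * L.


S = C * P * L
  = 1.5 * 3.0 * 3964
  = 17838 m^3/day


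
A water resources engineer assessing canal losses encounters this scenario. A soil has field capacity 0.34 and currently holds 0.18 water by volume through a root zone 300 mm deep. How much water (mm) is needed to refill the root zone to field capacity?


SMD = (FC - theta) * D
    = (0.34 - 0.18) * 300
    = 0.160 * 300
    = 48 mm


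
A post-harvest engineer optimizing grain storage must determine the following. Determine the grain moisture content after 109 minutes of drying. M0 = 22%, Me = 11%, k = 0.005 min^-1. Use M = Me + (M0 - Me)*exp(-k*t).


M = Me + (M0 - Me) * e^(-k*t)
  = 11 + (22 - 11) * e^(-0.005*109)
  = 11 + 11 * e^(-0.545)
  = 11 + 11 * 0.57984
  = 11 + 6.3783
  = 17.38%


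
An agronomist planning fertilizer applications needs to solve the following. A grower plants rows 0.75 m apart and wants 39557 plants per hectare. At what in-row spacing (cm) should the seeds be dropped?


spacing = 10000 / (row_sp * density)
        = 10000 / (0.75 * 39557)
        = 10000 / 29667.75
        = 0.33707 m = 33.71 cm


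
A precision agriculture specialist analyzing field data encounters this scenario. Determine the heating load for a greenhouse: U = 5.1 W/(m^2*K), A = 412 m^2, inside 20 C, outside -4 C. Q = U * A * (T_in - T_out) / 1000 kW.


dT = 20 - (-4) = 24 K
Q = U * A * dT
  = 5.1 * 412 * 24
  = 50428.80 W = 50.43 kW


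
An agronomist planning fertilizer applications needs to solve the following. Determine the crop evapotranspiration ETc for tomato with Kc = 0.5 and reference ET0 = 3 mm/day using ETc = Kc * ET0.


ETc = Kc * ET0
    = 0.5 * 3
    = 1.50 mm/day


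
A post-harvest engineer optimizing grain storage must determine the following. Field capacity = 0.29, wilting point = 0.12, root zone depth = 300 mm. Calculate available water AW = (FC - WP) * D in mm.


AW = (FC - WP) * D
   = (0.29 - 0.12) * 300
   = 0.17 * 300
   = 51 mm


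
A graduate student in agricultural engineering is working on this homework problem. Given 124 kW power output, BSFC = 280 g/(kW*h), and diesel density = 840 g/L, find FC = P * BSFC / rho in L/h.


FC = P * BSFC / rho_fuel
   = 124 * 280 / 840
   = 34720 / 840
   = 41.33 L/h


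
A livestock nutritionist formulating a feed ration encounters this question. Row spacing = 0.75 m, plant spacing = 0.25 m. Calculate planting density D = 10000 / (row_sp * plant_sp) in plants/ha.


D = 10000 / (row_sp * plant_sp)
  = 10000 / (0.75 * 0.25)
  = 10000 / 0.1875
  = 53333.33 plants/ha


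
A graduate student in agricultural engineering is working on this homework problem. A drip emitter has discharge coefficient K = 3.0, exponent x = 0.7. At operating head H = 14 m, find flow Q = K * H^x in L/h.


Q = K * H^x
  = 3.0 * 14^0.7
  = 3.0 * 6.3429
  = 19.03 L/h


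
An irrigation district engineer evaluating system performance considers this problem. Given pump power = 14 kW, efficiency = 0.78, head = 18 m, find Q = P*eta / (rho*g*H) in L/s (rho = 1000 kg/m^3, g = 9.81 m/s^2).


Q = (P * 1000 * eta) / (rho * g * H)
  = (14 * 1000 * 0.78) / (1000 * 9.81 * 18)
  = 10920 / 176580
  = 0.06184 m^3/s = 61.84 L/s


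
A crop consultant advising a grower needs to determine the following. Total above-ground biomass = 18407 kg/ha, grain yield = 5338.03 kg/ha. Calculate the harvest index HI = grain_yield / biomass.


HI = grain_yield / biomass
   = 5338.03 / 18407
   = 0.29


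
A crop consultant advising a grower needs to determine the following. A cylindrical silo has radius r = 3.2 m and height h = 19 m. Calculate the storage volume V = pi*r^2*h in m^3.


V = pi * r^2 * h
  = pi * 3.2^2 * 19
  = pi * 10.24 * 19
  = 611.23 m^3


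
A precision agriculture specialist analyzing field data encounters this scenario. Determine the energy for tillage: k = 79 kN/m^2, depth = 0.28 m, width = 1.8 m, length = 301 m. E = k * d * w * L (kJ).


E = k * d * w * L
  = 79 * 0.28 * 1.8 * 301
  = 11984.62 kJ


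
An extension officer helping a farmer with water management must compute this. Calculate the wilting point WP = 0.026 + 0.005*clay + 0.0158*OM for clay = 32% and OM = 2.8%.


WP = 0.026 + 0.005*32 + 0.0158*2.8
   = 0.026 + 0.1600 + 0.0442
   = 0.2302


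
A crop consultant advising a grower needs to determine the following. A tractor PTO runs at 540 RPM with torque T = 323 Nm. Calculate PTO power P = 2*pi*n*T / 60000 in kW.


P = 2*pi*n*T / 60000
  = 2*pi * 540 * 323 / 60000
  = 1095913.18 / 60000
  = 18.27 kW


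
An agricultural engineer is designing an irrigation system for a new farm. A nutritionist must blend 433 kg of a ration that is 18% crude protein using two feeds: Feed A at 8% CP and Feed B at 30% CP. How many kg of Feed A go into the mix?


parts_A = CP_b - target = 30 - 18 = 12
parts_B = target - CP_a = 18 - 8 = 10
total_parts = 12 + 10 = 22
Feed A = 433 * 12 / 22 = 236.18 kg
Feed B = 433 * 10 / 22 = 196.82 kg

236.18 kg


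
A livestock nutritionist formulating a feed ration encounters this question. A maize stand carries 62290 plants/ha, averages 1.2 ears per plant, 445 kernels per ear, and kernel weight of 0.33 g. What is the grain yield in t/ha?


Y = density * ears * kernels * kw
  = 62290 * 1.2 * 445 * 0.33 g/ha
  = 10976743.80 g/ha
  = 10976.74 kg/ha = 10.98 t/ha


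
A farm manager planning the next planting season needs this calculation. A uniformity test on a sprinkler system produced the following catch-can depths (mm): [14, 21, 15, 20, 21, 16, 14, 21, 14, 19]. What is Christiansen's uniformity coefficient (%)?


xbar = 175 / 10 = 17.500
sum|xi - xbar| = 29
CU = 100 * (1 - 29 / (10 * 17.500))
   = 100 * (1 - 0.1657)
   = 83.43%


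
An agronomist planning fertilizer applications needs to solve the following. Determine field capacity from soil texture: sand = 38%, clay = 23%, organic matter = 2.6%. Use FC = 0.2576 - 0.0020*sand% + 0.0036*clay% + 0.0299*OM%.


FC = 0.2576 - 0.0020*38 + 0.0036*23 + 0.0299*2.6
   = 0.2576 - 0.0760 + 0.0828 + 0.0777
   = 0.3421


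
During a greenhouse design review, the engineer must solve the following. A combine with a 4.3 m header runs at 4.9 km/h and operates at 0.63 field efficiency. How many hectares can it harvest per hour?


C = w * v * eta_f / 10
  = 4.3 * 4.9 * 0.63 / 10
  = 13.27 / 10
  = 1.33 ha/h
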